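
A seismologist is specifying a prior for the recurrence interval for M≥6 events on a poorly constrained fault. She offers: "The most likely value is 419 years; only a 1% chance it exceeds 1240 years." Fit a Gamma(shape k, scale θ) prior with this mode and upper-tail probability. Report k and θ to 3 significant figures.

Gamma(k,θ) with k>1 has mode (k−1)θ, so θ = 419/(k−1).
Need P(X < 1240) = 0.99 with θ tied to k this way. Start at k = 2, θ = 419: P(X<1240) ≈ 0.795.
Too low — raise k to concentrate. Iterating converges to k ≈ 4.84.
Then θ = 419/(4.84−1) ≈ 109.

k ≈ 4.84, θ ≈ 109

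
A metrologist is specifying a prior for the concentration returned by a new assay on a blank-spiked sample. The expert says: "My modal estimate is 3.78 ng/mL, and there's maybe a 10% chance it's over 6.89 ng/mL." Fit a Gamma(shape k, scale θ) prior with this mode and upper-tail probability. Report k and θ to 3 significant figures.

k ≈ 6.29, θ ≈ 0.715

Gamma(k,θ) with k>1 has mode (k−1)θ, so θ = 3.78/(k−1).
Need P(X < 6.89) = 0.9 with θ tied to k this way. Start at k = 2, θ = 3.78: P(X<6.89) ≈ 0.544.
Too low — raise k to concentrate. Iterating converges to k ≈ 6.29.
Then θ = 3.78/(6.29−1) ≈ 0.715.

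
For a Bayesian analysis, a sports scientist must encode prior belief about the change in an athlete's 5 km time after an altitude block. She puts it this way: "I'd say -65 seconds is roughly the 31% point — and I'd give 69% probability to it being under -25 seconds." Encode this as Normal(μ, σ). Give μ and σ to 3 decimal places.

The p-quantile of Normal(μ,σ) is μ + z_p·σ, with z_{0.31} = -0.4959 and z_{0.69} = 0.4959.
Eliminate σ: μ = (z₂·x₁ − z₁·x₂)/(z₂ − z₁) = (0.4959·-65 − (-0.4959)·-25)/0.9917 = -45.000.
Then σ = (x₂ − x₁)/(z₂ − z₁) = (-25 − -65)/0.9917 = 40.335.

μ = -45.000, σ = 40.335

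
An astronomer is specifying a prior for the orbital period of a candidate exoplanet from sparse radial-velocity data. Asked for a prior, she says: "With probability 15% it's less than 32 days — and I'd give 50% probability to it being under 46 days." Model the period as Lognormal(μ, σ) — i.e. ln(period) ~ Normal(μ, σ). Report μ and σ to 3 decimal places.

If T ~ Lognormal(μ,σ) then ln T ~ Normal(μ,σ), so the p-quantile of ln T is μ + z_p·σ.
ln(32) = 3.466 and ln(46) = 3.829; z_{0.15} = -1.036, z_{0.5} = 0.
σ = (3.829 − 3.466)/(0 − (-1.036)) = 0.350.
μ = 3.466 − (-1.036)·0.350 = 3.829.

μ ≈ 3.829, σ ≈ 0.350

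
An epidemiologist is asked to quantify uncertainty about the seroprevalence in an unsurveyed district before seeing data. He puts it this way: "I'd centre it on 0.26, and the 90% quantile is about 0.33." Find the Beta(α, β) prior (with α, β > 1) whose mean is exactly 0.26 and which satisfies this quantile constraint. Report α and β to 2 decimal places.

α ≈ 17.37, β ≈ 49.43

With mean 0.26 fixed, write α = 0.26s, β = 0.74s where s = α+β.
Need P(θ < 0.33) = 0.9 under Beta(0.26s, 0.74s). Normal approximation: (q−m)/√(m(1−m)/s) ≈ z_{0.9} = 1.28, so s ≈ 0.26·0.74·(1.28)²/(0.33−0.26)² = 64.5.
At s = 64.5: P(θ<0.33) ≈ 0.896. Adjusting to match 0.9 gives s ≈ 66.80.
So α = 0.26·66.80 ≈ 17.37, β = 0.74·66.80 ≈ 49.43.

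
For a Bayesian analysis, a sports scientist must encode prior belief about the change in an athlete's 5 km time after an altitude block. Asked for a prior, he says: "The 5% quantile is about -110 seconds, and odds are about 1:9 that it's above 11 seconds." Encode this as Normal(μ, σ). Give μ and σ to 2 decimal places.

μ = -41.99, σ = 41.35

For Normal(μ,σ), the p-quantile is μ + z_p·σ. Here z_{0.05} = -1.645, z_{0.9} = 1.282.
So -110 = μ − 1.645σ and 11 = μ + 1.282σ.
Subtracting: σ = (11 − -110)/(1.282 − (-1.645)) = 41.35.
Then μ = -110 − (-1.645)·41.35 = -41.99.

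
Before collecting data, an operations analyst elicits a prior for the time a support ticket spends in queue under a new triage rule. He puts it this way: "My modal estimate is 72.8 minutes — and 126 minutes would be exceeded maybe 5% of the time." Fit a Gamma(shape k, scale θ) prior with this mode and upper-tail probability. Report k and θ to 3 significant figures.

Gamma(k,θ) with k>1 has mode (k−1)θ, so θ = 72.8/(k−1).
Need P(X < 126) = 0.95 with θ tied to k this way. Start at k = 2, θ = 72.8: P(X<126) ≈ 0.516.
Too low — raise k to concentrate. Iterating converges to k ≈ 10.3.
Then θ = 72.8/(10.3−1) ≈ 7.85.

k ≈ 10.3, θ ≈ 7.85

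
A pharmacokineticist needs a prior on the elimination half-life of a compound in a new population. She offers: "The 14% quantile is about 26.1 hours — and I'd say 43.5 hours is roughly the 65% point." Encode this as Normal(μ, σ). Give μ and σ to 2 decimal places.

μ = 38.93, σ = 11.87

The p-quantile of Normal(μ,σ) is μ + z_p·σ, with z_{0.14} = -1.08 and z_{0.65} = 0.3853.
Eliminate σ: μ = (z₂·x₁ − z₁·x₂)/(z₂ − z₁) = (0.3853·26.1 − (-1.08)·43.5)/1.466 = 38.93.
Then σ = (x₂ − x₁)/(z₂ − z₁) = (43.5 − 26.1)/1.466 = 11.87.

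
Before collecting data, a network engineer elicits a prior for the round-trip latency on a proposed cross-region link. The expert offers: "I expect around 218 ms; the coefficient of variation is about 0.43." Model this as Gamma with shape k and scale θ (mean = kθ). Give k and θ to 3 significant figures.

For Gamma(k, scale θ): mean = kθ, variance = kθ², so CV = 1/√k.
CV = 0.43, hence k = 1/CV² = 5.41.
Then θ = mean/k = 218/5.41 = 40.3.

k ≈ 5.41, θ ≈ 40.3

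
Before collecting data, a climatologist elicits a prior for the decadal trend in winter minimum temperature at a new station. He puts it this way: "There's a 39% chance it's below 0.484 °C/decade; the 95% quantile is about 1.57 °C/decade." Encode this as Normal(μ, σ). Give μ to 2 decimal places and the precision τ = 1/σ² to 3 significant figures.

For Normal(μ,σ), the p-quantile is μ + z_p·σ. Here z_{0.39} = -0.2793, z_{0.95} = 1.645.
So 0.484 = μ − 0.2793σ and 1.57 = μ + 1.645σ.
Subtracting: σ = (1.57 − 0.484)/(1.645 − (-0.2793)) = 0.56.
Then μ = 0.484 − (-0.2793)·0.56 = 0.64.
Precision τ = 1/σ² = 1/0.5644² = 3.14.

μ = 0.64, τ = 3.14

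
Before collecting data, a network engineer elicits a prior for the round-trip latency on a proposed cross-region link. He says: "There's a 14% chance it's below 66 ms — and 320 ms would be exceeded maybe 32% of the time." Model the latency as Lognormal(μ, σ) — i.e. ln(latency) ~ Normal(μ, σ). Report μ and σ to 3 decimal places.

If T ~ Lognormal(μ,σ) then ln T ~ Normal(μ,σ), so the p-quantile of ln T is μ + z_p·σ.
ln(66) = 4.19 and ln(320) = 5.768; z_{0.14} = -1.08, z_{0.68} = 0.4677.
σ = (5.768 − 4.19)/(0.4677 − (-1.08)) = 1.020.
μ = 4.19 − (-1.08)·1.020 = 5.291.

μ ≈ 5.291, σ ≈ 1.020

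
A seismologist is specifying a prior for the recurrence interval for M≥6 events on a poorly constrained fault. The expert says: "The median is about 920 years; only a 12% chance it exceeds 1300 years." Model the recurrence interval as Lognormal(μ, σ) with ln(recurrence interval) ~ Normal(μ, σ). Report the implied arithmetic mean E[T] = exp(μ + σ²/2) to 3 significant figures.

If T ~ Lognormal(μ,σ) then ln T ~ Normal(μ,σ), so the p-quantile of ln T is μ + z_p·σ.
ln(920) = 6.824 and ln(1300) = 7.17; z_{0.5} = 0, z_{0.88} = 1.175.
σ = (7.17 − 6.824)/(1.175 − (0)) = 0.294.
μ = 6.824 − (0)·0.294 = 6.824.
E[T] = exp(μ + σ²/2) = exp(6.824 + 0.0433) = 961 years.

E[T] ≈ 961 years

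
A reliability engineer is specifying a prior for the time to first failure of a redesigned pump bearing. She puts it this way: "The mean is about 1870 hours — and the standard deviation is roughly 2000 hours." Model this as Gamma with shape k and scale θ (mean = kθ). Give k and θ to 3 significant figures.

For Gamma(k, scale θ): mean = kθ, variance = kθ², so CV = 1/√k.
CV = SD/mean = 2000/1870 = 1.07, hence k = 1/CV² = 0.874.
Then θ = mean/k = 1870/0.874 = 2140.

k ≈ 0.874, θ ≈ 2140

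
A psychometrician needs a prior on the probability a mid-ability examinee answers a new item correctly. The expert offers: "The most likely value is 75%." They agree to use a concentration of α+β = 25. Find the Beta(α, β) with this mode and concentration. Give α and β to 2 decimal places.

α = 18.25, β = 6.75

For α,β > 1 the Beta mode is (α−1)/(α+β−2). With α+β = 25, the mode is (α−1)/23.
Set (α−1)/23 = 0.75 → α = 1 + 0.75·23 = 18.25.
β = 25 − α = 6.75.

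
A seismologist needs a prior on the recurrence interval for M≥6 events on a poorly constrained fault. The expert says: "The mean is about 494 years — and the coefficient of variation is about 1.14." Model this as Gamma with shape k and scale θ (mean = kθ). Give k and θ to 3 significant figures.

k ≈ 0.769, θ ≈ 642

For Gamma(k, scale θ): mean = kθ, variance = kθ², so CV = 1/√k.
CV = 1.14, hence k = 1/CV² = 0.769.
Then θ = mean/k = 494/0.769 = 642.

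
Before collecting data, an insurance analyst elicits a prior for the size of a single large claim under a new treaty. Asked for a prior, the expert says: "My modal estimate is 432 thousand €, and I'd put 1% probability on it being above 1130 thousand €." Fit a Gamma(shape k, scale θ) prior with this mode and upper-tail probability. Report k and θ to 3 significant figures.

Gamma(k,θ) with k>1 has mode (k−1)θ, so θ = 432/(k−1).
Need P(X < 1130) = 0.99 with θ tied to k this way. Start at k = 2, θ = 432: P(X<1130) ≈ 0.736.
Too low — raise k to concentrate. Iterating converges to k ≈ 6.03.
Then θ = 432/(6.03−1) ≈ 85.9.

k ≈ 6.03, θ ≈ 85.9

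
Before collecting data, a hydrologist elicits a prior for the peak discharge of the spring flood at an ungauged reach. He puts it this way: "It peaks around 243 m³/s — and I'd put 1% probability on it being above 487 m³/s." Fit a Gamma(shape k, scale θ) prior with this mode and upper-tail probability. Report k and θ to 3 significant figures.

k ≈ 11.2, θ ≈ 23.9

Gamma(k,θ) with k>1 has mode (k−1)θ, so θ = 243/(k−1).
Need P(X < 487) = 0.99 with θ tied to k this way. Start at k = 2, θ = 243: P(X<487) ≈ 0.595.
Too low — raise k to concentrate. Iterating converges to k ≈ 11.2.
Then θ = 243/(11.2−1) ≈ 23.9.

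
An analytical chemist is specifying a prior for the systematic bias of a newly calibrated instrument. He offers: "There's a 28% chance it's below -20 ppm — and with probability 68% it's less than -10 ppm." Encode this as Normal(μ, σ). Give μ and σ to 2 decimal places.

The p-quantile of Normal(μ,σ) is μ + z_p·σ, with z_{0.28} = -0.5828 and z_{0.68} = 0.4677.
Eliminate σ: μ = (z₂·x₁ − z₁·x₂)/(z₂ − z₁) = (0.4677·-20 − (-0.5828)·-10)/1.051 = -14.45.
Then σ = (x₂ − x₁)/(z₂ − z₁) = (-10 − -20)/1.051 = 9.52.

μ = -14.45, σ = 9.52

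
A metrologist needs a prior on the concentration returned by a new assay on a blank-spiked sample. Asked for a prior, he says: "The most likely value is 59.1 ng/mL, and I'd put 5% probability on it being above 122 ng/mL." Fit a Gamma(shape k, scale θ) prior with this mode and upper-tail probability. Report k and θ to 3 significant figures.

k ≈ 6.26, θ ≈ 11.2

Gamma(k,θ) with k>1 has mode (k−1)θ, so θ = 59.1/(k−1).
Need P(X < 122) = 0.95 with θ tied to k this way. Start at k = 2, θ = 59.1: P(X<122) ≈ 0.611.
Too low — raise k to concentrate. Iterating converges to k ≈ 6.26.
Then θ = 59.1/(6.26−1) ≈ 11.2.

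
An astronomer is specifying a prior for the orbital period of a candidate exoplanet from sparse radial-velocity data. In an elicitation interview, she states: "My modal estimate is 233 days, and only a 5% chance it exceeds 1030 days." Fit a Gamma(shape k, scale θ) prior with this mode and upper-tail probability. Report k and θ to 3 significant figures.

Gamma(k,θ) with k>1 has mode (k−1)θ, so θ = 233/(k−1).
Need P(X < 1030) = 0.95 with θ tied to k this way. Start at k = 2, θ = 233: P(X<1030) ≈ 0.935.
Too low — raise k to concentrate. Iterating converges to k ≈ 2.12.
Then θ = 233/(2.12−1) ≈ 209.

k ≈ 2.12, θ ≈ 209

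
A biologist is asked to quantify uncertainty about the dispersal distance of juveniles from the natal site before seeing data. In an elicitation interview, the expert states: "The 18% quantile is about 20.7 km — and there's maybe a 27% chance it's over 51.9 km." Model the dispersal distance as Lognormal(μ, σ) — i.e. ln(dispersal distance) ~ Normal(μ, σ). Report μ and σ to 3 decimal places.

μ ≈ 3.581, σ ≈ 0.601

If T ~ Lognormal(μ,σ) then ln T ~ Normal(μ,σ), so the p-quantile of ln T is μ + z_p·σ.
ln(20.7) = 3.03 and ln(51.9) = 3.949; z_{0.18} = -0.9154, z_{0.73} = 0.6128.
σ = (3.949 − 3.03)/(0.6128 − (-0.9154)) = 0.601.
μ = 3.03 − (-0.9154)·0.601 = 3.581.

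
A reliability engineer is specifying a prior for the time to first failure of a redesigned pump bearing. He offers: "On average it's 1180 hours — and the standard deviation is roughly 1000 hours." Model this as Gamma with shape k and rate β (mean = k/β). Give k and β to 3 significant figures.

For Gamma(k, rate β): mean = k/β, variance = k/β², so CV = 1/√k.
CV = SD/mean = 1000/1180 = 0.8475, hence k = 1/CV² = 1.39.
Then β = k/mean = 1.39/1180 = 0.00118.

k ≈ 1.39, β ≈ 0.00118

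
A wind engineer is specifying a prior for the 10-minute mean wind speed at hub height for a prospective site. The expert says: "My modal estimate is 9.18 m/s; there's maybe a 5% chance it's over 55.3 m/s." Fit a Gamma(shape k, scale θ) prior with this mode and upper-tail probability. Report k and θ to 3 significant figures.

Gamma(k,θ) with k>1 has mode (k−1)θ, so θ = 9.18/(k−1).
Need P(X < 55.3) = 0.95 with θ tied to k this way. Start at k = 2, θ = 9.18: P(X<55.3) ≈ 0.983.
Too high — lower k to spread out. Iterating converges to k ≈ 1.71.
Then θ = 9.18/(1.71−1) ≈ 13.

k ≈ 1.71, θ ≈ 13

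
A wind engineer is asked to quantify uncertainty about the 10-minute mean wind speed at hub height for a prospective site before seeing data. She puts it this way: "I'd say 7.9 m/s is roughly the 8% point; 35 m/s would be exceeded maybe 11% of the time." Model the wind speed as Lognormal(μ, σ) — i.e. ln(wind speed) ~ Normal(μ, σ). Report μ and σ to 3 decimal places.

If T ~ Lognormal(μ,σ) then ln T ~ Normal(μ,σ), so the p-quantile of ln T is μ + z_p·σ.
ln(7.9) = 2.067 and ln(35) = 3.555; z_{0.08} = -1.405, z_{0.89} = 1.227.
σ = (3.555 − 2.067)/(1.227 − (-1.405)) = 0.566.
μ = 2.067 − (-1.405)·0.566 = 2.862.

μ ≈ 2.862, σ ≈ 0.566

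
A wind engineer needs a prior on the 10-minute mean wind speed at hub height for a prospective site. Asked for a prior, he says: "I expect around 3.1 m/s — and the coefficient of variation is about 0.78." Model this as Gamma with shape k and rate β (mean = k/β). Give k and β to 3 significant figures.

k ≈ 1.64, β ≈ 0.53

For Gamma(k, rate β): mean = k/β, variance = k/β², so CV = 1/√k.
CV = 0.78, hence k = 1/CV² = 1.64.
Then β = k/mean = 1.64/3.1 = 0.53.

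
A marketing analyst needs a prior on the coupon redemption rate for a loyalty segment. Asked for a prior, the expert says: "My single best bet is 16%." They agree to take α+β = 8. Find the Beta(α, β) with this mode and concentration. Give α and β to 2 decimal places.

For α,β > 1 the Beta mode is (α−1)/(α+β−2). With α+β = 8, the mode is (α−1)/6.
Set (α−1)/6 = 0.16 → α = 1 + 0.16·6 = 1.96.
β = 8 − α = 6.04.

α = 1.96, β = 6.04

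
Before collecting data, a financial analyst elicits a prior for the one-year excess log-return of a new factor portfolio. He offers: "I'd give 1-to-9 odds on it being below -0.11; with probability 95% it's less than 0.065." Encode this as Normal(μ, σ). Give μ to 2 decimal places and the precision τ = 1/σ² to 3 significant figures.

μ = -0.03, τ = 280

For Normal(μ,σ), the p-quantile is μ + z_p·σ. Here z_{0.1} = -1.282, z_{0.95} = 1.645.
So -0.11 = μ − 1.282σ and 0.065 = μ + 1.645σ.
Subtracting: σ = (0.065 − -0.11)/(1.645 − (-1.282)) = 0.06.
Then μ = -0.11 − (-1.282)·0.06 = -0.03.
Precision τ = 1/σ² = 1/0.0598² = 280.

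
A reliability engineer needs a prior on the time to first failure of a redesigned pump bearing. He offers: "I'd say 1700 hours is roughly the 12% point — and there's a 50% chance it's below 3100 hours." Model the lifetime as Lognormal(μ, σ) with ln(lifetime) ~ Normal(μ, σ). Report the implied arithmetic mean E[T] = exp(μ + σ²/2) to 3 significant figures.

If T ~ Lognormal(μ,σ) then ln T ~ Normal(μ,σ), so the p-quantile of ln T is μ + z_p·σ.
ln(1700) = 7.438 and ln(3100) = 8.039; z_{0.12} = -1.175, z_{0.5} = 0.
σ = (8.039 − 7.438)/(0 − (-1.175)) = 0.511.
μ = 7.438 − (-1.175)·0.511 = 8.039.
E[T] = exp(μ + σ²/2) = exp(8.039 + 0.1307) = 3530 hours.

E[T] ≈ 3530 hours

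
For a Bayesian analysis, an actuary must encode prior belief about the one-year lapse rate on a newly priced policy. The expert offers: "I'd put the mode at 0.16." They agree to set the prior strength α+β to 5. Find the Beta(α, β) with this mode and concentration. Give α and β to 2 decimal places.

For α,β > 1 the Beta mode is (α−1)/(α+β−2). With α+β = 5, the mode is (α−1)/3.
Set (α−1)/3 = 0.16 → α = 1 + 0.16·3 = 1.48.
β = 5 − α = 3.52.

α = 1.48, β = 3.52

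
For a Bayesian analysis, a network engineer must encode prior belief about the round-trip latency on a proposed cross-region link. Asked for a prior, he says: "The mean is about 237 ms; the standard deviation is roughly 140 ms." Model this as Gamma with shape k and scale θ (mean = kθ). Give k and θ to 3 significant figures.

k ≈ 2.87, θ ≈ 82.7

For Gamma(k, scale θ): mean = kθ, variance = kθ², so CV = 1/√k.
CV = SD/mean = 140/237 = 0.5907, hence k = 1/CV² = 2.87.
Then θ = mean/k = 237/2.87 = 82.7.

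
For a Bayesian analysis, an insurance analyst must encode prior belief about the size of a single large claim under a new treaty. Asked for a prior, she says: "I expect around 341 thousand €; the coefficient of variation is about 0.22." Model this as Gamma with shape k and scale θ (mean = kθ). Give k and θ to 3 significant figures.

For Gamma(k, scale θ): mean = kθ, variance = kθ², so CV = 1/√k.
CV = 0.22, hence k = 1/CV² = 20.7.
Then θ = mean/k = 341/20.7 = 16.5.

k ≈ 20.7, θ ≈ 16.5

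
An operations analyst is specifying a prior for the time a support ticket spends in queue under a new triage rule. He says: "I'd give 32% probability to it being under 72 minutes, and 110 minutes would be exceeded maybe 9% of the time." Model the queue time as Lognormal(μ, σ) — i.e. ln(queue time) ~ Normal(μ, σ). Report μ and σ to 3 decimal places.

If T ~ Lognormal(μ,σ) then ln T ~ Normal(μ,σ), so the p-quantile of ln T is μ + z_p·σ.
ln(72) = 4.277 and ln(110) = 4.7; z_{0.32} = -0.4677, z_{0.91} = 1.341.
σ = (4.7 − 4.277)/(1.341 − (-0.4677)) = 0.234.
μ = 4.277 − (-0.4677)·0.234 = 4.386.

μ ≈ 4.386, σ ≈ 0.234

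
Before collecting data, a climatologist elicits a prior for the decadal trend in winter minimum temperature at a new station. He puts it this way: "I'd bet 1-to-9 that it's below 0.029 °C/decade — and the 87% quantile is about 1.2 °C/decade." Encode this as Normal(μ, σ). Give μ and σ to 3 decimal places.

For Normal(μ,σ), the p-quantile is μ + z_p·σ. Here z_{0.1} = -1.282, z_{0.87} = 1.126.
So 0.029 = μ − 1.282σ and 1.2 = μ + 1.126σ.
Subtracting: σ = (1.2 − 0.029)/(1.126 − (-1.282)) = 0.486.
Then μ = 0.029 − (-1.282)·0.486 = 0.652.

μ = 0.652, σ = 0.486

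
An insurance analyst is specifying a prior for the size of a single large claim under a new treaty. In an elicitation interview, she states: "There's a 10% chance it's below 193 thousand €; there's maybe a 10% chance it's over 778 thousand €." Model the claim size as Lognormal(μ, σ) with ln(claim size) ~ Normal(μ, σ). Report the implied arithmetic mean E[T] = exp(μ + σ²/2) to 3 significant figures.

If T ~ Lognormal(μ,σ) then ln T ~ Normal(μ,σ), so the p-quantile of ln T is μ + z_p·σ.
ln(193) = 5.263 and ln(778) = 6.657; z_{0.1} = -1.282, z_{0.9} = 1.282.
σ = (6.657 − 5.263)/(1.282 − (-1.282)) = 0.544.
μ = 5.263 − (-1.282)·0.544 = 5.960.
E[T] = exp(μ + σ²/2) = exp(5.960 + 0.1479) = 449 thousand €.

E[T] ≈ 449 thousand €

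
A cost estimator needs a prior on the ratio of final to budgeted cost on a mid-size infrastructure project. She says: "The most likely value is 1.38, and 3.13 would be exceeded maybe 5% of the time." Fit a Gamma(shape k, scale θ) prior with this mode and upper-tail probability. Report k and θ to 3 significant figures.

Gamma(k,θ) with k>1 has mode (k−1)θ, so θ = 1.38/(k−1).
Need P(X < 3.13) = 0.95 with θ tied to k this way. Start at k = 2, θ = 1.38: P(X<3.13) ≈ 0.662.
Too low — raise k to concentrate. Iterating converges to k ≈ 5.09.
Then θ = 1.38/(5.09−1) ≈ 0.337.

k ≈ 5.09, θ ≈ 0.337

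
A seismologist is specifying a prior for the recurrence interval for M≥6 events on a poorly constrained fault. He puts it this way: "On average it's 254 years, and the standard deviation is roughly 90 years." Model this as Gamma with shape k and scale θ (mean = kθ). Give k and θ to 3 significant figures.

k ≈ 7.96, θ ≈ 31.9

For Gamma(k, scale θ): mean = kθ, variance = kθ², so CV = 1/√k.
CV = SD/mean = 90/254 = 0.3543, hence k = 1/CV² = 7.96.
Then θ = mean/k = 254/7.96 = 31.9.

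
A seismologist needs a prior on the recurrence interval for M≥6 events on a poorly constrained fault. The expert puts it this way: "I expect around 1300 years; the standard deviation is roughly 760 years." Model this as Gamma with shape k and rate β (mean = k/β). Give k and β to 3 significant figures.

k ≈ 2.93, β ≈ 0.00225

For Gamma(k, rate β): mean = k/β, variance = k/β², so CV = 1/√k.
CV = SD/mean = 760/1300 = 0.5846, hence k = 1/CV² = 2.93.
Then β = k/mean = 2.93/1300 = 0.00225.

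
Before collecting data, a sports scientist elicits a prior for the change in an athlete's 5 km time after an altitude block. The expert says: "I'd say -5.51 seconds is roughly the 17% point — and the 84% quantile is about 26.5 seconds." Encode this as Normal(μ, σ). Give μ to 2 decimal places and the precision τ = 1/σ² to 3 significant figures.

μ = 10.16, τ = 0.00371

For Normal(μ,σ), the p-quantile is μ + z_p·σ. Here z_{0.17} = -0.9542, z_{0.84} = 0.9945.
So -5.51 = μ − 0.9542σ and 26.5 = μ + 0.9945σ.
Subtracting: σ = (26.5 − -5.51)/(0.9945 − (-0.9542)) = 16.43.
Then μ = -5.51 − (-0.9542)·16.43 = 10.16.
Precision τ = 1/σ² = 1/16.43² = 0.00371.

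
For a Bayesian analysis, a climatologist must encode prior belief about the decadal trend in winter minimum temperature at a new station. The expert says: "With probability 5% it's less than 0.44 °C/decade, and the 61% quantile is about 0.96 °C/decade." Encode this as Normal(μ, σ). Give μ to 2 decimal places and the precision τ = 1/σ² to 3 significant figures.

μ = 0.88, τ = 13.7

For Normal(μ,σ), the p-quantile is μ + z_p·σ. Here z_{0.05} = -1.645, z_{0.61} = 0.2793.
So 0.44 = μ − 1.645σ and 0.96 = μ + 0.2793σ.
Subtracting: σ = (0.96 − 0.44)/(0.2793 − (-1.645)) = 0.27.
Then μ = 0.44 − (-1.645)·0.27 = 0.88.
Precision τ = 1/σ² = 1/0.2702² = 13.7.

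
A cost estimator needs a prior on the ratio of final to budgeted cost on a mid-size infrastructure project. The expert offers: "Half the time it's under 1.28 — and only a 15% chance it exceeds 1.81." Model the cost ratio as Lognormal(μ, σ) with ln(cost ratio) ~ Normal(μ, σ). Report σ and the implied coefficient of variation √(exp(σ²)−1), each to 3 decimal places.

If T ~ Lognormal(μ,σ) then ln T ~ Normal(μ,σ), so the p-quantile of ln T is μ + z_p·σ.
ln(1.28) = 0.2469 and ln(1.81) = 0.5933; z_{0.5} = 0, z_{0.85} = 1.036.
σ = (0.5933 − 0.2469)/(1.036 − (0)) = 0.334.
μ = 0.2469 − (0)·0.334 = 0.247.
CV = √(exp(σ²)−1) = √(exp(0.1117)−1) = 0.344.

σ ≈ 0.334, CV ≈ 0.344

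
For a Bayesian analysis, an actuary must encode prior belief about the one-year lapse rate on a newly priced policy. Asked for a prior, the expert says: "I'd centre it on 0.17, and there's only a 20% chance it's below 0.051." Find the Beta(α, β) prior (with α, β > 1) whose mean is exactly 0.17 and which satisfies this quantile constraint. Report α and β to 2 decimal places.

With mean 0.17 fixed, write α = 0.17s, β = 0.83s where s = α+β.
Need P(θ < 0.051) = 0.2 under Beta(0.17s, 0.83s). Normal approximation: (q−m)/√(m(1−m)/s) ≈ z_{0.2} = -0.842, so s ≈ 0.17·0.83·(-0.842)²/(0.051−0.17)² = 7.1.
At s = 7.1: P(θ<0.051) ≈ 0.190. Adjusting to match 0.2 gives s ≈ 6.69.
So α = 0.17·6.69 ≈ 1.14, β = 0.83·6.69 ≈ 5.56.

α ≈ 1.14, β ≈ 5.56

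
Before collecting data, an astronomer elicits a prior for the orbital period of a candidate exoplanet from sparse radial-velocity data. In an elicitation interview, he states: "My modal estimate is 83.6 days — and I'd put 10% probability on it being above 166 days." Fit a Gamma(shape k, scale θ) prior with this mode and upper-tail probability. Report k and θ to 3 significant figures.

Gamma(k,θ) with k>1 has mode (k−1)θ, so θ = 83.6/(k−1).
Need P(X < 166) = 0.9 with θ tied to k this way. Start at k = 2, θ = 83.6: P(X<166) ≈ 0.590.
Too low — raise k to concentrate. Iterating converges to k ≈ 5.07.
Then θ = 83.6/(5.07−1) ≈ 20.5.

k ≈ 5.07, θ ≈ 20.5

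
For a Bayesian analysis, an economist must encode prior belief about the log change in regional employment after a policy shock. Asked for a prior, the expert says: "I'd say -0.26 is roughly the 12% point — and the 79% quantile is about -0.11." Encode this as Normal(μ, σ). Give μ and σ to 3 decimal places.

The p-quantile of Normal(μ,σ) is μ + z_p·σ, with z_{0.12} = -1.175 and z_{0.79} = 0.8064.
Eliminate σ: μ = (z₂·x₁ − z₁·x₂)/(z₂ − z₁) = (0.8064·-0.26 − (-1.175)·-0.11)/1.981 = -0.171.
Then σ = (x₂ − x₁)/(z₂ − z₁) = (-0.11 − -0.26)/1.981 = 0.076.

μ = -0.171, σ = 0.076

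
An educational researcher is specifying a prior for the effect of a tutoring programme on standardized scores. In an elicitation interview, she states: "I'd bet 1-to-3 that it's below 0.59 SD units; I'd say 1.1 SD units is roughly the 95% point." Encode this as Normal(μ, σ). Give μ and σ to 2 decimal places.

For Normal(μ,σ), the p-quantile is μ + z_p·σ. Here z_{0.25} = -0.6745, z_{0.95} = 1.645.
So 0.59 = μ − 0.6745σ and 1.1 = μ + 1.645σ.
Subtracting: σ = (1.1 − 0.59)/(1.645 − (-0.6745)) = 0.22.
Then μ = 0.59 − (-0.6745)·0.22 = 0.74.

μ = 0.74, σ = 0.22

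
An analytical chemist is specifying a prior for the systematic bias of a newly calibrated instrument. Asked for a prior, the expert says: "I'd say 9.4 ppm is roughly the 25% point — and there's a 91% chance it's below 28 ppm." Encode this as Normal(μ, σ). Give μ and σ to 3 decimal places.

μ = 15.625, σ = 9.230

For Normal(μ,σ), the p-quantile is μ + z_p·σ. Here z_{0.25} = -0.6745, z_{0.91} = 1.341.
So 9.4 = μ − 0.6745σ and 28 = μ + 1.341σ.
Subtracting: σ = (28 − 9.4)/(1.341 − (-0.6745)) = 9.230.
Then μ = 9.4 − (-0.6745)·9.230 = 15.625.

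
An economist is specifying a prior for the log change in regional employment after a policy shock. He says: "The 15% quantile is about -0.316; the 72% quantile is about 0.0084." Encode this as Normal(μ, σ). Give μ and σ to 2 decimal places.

μ = -0.11, σ = 0.20

For Normal(μ,σ), the p-quantile is μ + z_p·σ. Here z_{0.15} = -1.036, z_{0.72} = 0.5828.
So -0.316 = μ − 1.036σ and 0.0084 = μ + 0.5828σ.
Subtracting: σ = (0.0084 − -0.316)/(0.5828 − (-1.036)) = 0.20.
Then μ = -0.316 − (-1.036)·0.20 = -0.11.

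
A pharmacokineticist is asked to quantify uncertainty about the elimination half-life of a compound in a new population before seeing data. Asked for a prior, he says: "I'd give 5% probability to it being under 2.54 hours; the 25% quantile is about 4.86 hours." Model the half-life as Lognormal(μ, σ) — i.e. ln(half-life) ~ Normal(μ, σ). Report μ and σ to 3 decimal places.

If T ~ Lognormal(μ,σ) then ln T ~ Normal(μ,σ), so the p-quantile of ln T is μ + z_p·σ.
ln(2.54) = 0.9322 and ln(4.86) = 1.581; z_{0.05} = -1.645, z_{0.25} = -0.6745.
σ = (1.581 − 0.9322)/(-0.6745 − (-1.645)) = 0.669.
μ = 0.9322 − (-1.645)·0.669 = 2.032.

μ ≈ 2.032, σ ≈ 0.669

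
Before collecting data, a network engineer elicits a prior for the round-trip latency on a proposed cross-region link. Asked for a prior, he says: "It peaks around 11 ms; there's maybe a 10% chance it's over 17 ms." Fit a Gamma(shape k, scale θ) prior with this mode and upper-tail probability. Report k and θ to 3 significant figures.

Gamma(k,θ) with k>1 has mode (k−1)θ, so θ = 11/(k−1).
Need P(X < 17) = 0.9 with θ tied to k this way. Start at k = 2, θ = 11: P(X<17) ≈ 0.457.
Too low — raise k to concentrate. Iterating converges to k ≈ 10.9.
Then θ = 11/(10.9−1) ≈ 1.12.

k ≈ 10.9, θ ≈ 1.12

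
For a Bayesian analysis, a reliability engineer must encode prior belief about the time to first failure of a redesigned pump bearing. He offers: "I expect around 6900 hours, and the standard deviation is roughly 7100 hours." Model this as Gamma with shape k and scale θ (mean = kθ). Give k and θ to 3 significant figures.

For Gamma(k, scale θ): mean = kθ, variance = kθ², so CV = 1/√k.
CV = SD/mean = 7100/6900 = 1.029, hence k = 1/CV² = 0.944.
Then θ = mean/k = 6900/0.944 = 7310.

k ≈ 0.944, θ ≈ 7310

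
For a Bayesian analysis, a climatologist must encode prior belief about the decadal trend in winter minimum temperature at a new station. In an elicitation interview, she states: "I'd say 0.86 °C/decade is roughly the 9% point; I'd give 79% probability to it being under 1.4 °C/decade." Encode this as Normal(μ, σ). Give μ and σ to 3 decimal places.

The p-quantile of Normal(μ,σ) is μ + z_p·σ, with z_{0.09} = -1.341 and z_{0.79} = 0.8064.
Eliminate σ: μ = (z₂·x₁ − z₁·x₂)/(z₂ − z₁) = (0.8064·0.86 − (-1.341)·1.4)/2.147 = 1.197.
Then σ = (x₂ − x₁)/(z₂ − z₁) = (1.4 − 0.86)/2.147 = 0.251.

μ = 1.197, σ = 0.251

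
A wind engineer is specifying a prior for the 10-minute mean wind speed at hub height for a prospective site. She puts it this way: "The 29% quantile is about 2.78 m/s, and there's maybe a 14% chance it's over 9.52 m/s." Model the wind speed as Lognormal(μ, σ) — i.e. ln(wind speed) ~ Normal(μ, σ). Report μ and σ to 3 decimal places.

μ ≈ 1.439, σ ≈ 0.753

If T ~ Lognormal(μ,σ) then ln T ~ Normal(μ,σ), so the p-quantile of ln T is μ + z_p·σ.
ln(2.78) = 1.022 and ln(9.52) = 2.253; z_{0.29} = -0.5534, z_{0.86} = 1.08.
σ = (2.253 − 1.022)/(1.08 − (-0.5534)) = 0.753.
μ = 1.022 − (-0.5534)·0.753 = 1.439.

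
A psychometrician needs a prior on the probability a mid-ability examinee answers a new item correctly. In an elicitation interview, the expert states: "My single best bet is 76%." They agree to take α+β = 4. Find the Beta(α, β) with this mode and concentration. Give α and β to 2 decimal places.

For α,β > 1 the Beta mode is (α−1)/(α+β−2). With α+β = 4, the mode is (α−1)/2.
Set (α−1)/2 = 0.76 → α = 1 + 0.76·2 = 2.52.
β = 4 − α = 1.48.

α = 2.52, β = 1.48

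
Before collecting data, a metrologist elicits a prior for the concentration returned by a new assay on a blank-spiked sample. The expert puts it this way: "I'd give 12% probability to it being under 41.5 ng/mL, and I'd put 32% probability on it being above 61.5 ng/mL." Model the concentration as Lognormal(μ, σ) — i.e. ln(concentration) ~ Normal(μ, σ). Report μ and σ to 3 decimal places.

If T ~ Lognormal(μ,σ) then ln T ~ Normal(μ,σ), so the p-quantile of ln T is μ + z_p·σ.
ln(41.5) = 3.726 and ln(61.5) = 4.119; z_{0.12} = -1.175, z_{0.68} = 0.4677.
σ = (4.119 − 3.726)/(0.4677 − (-1.175)) = 0.239.
μ = 3.726 − (-1.175)·0.239 = 4.007.

μ ≈ 4.007, σ ≈ 0.239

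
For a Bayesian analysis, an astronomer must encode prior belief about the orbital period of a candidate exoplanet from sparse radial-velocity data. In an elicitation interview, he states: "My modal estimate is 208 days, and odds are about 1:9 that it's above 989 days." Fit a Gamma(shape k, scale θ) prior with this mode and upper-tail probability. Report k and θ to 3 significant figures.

k ≈ 1.73, θ ≈ 284

Gamma(k,θ) with k>1 has mode (k−1)θ, so θ = 208/(k−1).
Need P(X < 989) = 0.9 with θ tied to k this way. Start at k = 2, θ = 208: P(X<989) ≈ 0.950.
Too high — lower k to spread out. Iterating converges to k ≈ 1.73.
Then θ = 208/(1.73−1) ≈ 284.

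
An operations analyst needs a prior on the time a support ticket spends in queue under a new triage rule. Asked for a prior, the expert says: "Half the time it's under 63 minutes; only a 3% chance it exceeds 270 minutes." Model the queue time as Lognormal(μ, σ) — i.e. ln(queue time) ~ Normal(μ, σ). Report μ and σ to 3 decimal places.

μ ≈ 4.143, σ ≈ 0.774

If T ~ Lognormal(μ,σ) then ln T ~ Normal(μ,σ), so the p-quantile of ln T is μ + z_p·σ.
ln(63) = 4.143 and ln(270) = 5.598; z_{0.5} = 0, z_{0.97} = 1.881.
σ = (5.598 − 4.143)/(1.881 − (0)) = 0.774.
μ = 4.143 − (0)·0.774 = 4.143.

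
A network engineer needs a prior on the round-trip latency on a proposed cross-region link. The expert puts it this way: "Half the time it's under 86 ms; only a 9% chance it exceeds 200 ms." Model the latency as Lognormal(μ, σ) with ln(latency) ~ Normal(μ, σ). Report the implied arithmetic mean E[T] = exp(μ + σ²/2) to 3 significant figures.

If T ~ Lognormal(μ,σ) then ln T ~ Normal(μ,σ), so the p-quantile of ln T is μ + z_p·σ.
ln(86) = 4.454 and ln(200) = 5.298; z_{0.5} = 0, z_{0.91} = 1.341.
σ = (5.298 − 4.454)/(1.341 − (0)) = 0.629.
μ = 4.454 − (0)·0.629 = 4.454.
E[T] = exp(μ + σ²/2) = exp(4.454 + 0.1981) = 105 ms.

E[T] ≈ 105 ms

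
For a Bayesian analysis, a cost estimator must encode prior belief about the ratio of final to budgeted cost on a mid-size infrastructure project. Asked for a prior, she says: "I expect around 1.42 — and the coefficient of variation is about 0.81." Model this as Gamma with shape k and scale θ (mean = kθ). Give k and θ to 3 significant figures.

For Gamma(k, scale θ): mean = kθ, variance = kθ², so CV = 1/√k.
CV = 0.81, hence k = 1/CV² = 1.52.
Then θ = mean/k = 1.42/1.52 = 0.932.

k ≈ 1.52, θ ≈ 0.932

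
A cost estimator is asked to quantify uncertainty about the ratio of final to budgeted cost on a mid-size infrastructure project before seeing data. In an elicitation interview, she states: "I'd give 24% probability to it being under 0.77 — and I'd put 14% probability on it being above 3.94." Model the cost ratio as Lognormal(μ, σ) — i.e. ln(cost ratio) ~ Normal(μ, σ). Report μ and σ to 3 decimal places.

μ ≈ 0.384, σ ≈ 0.914

If T ~ Lognormal(μ,σ) then ln T ~ Normal(μ,σ), so the p-quantile of ln T is μ + z_p·σ.
ln(0.77) = -0.2614 and ln(3.94) = 1.371; z_{0.24} = -0.7063, z_{0.86} = 1.08.
σ = (1.371 − -0.2614)/(1.08 − (-0.7063)) = 0.914.
μ = -0.2614 − (-0.7063)·0.914 = 0.384.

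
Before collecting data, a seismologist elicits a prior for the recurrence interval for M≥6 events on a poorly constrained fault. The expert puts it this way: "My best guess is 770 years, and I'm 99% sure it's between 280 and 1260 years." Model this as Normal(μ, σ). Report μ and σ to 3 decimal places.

A symmetric 99% interval runs μ ± z·σ with z = 2.576.
Half-width = 490, so σ = 490/2.576 = 190.230.
μ is the stated best guess, 770.000.

μ = 770.000, σ = 190.230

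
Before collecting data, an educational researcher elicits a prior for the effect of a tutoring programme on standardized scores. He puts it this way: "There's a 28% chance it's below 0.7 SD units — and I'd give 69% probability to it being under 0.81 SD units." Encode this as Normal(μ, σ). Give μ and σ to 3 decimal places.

The p-quantile of Normal(μ,σ) is μ + z_p·σ, with z_{0.28} = -0.5828 and z_{0.69} = 0.4959.
Eliminate σ: μ = (z₂·x₁ − z₁·x₂)/(z₂ − z₁) = (0.4959·0.7 − (-0.5828)·0.81)/1.079 = 0.759.
Then σ = (x₂ − x₁)/(z₂ − z₁) = (0.81 − 0.7)/1.079 = 0.102.

μ = 0.759, σ = 0.102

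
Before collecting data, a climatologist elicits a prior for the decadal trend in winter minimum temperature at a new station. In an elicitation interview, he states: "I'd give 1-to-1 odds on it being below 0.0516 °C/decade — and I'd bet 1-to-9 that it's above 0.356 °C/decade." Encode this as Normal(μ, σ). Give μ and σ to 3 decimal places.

The p-quantile of Normal(μ,σ) is μ + z_p·σ, with z_{0.5} = 0 and z_{0.9} = 1.282.
Eliminate σ: μ = (z₂·x₁ − z₁·x₂)/(z₂ − z₁) = (1.282·0.0516 − (0)·0.356)/1.282 = 0.052.
Then σ = (x₂ − x₁)/(z₂ − z₁) = (0.356 − 0.0516)/1.282 = 0.238.

μ = 0.052, σ = 0.238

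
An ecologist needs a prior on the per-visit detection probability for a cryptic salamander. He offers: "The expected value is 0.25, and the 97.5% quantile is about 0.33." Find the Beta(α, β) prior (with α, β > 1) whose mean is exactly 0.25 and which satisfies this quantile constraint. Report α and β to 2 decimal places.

α ≈ 30.65, β ≈ 91.94

With mean 0.25 fixed, write α = 0.25s, β = 0.75s where s = α+β.
Need P(θ < 0.33) = 0.975 under Beta(0.25s, 0.75s). Normal approximation: (q−m)/√(m(1−m)/s) ≈ z_{0.975} = 1.96, so s ≈ 0.25·0.75·(1.96)²/(0.33−0.25)² = 112.5.
At s = 112.5: P(θ<0.33) ≈ 0.970. Adjusting to match 0.975 gives s ≈ 122.58.
So α = 0.25·122.58 ≈ 30.65, β = 0.75·122.58 ≈ 91.94.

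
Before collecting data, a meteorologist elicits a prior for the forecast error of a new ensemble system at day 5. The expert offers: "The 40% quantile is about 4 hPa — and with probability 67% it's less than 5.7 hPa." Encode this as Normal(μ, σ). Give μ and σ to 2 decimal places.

For Normal(μ,σ), the p-quantile is μ + z_p·σ. Here z_{0.4} = -0.2533, z_{0.67} = 0.4399.
So 4 = μ − 0.2533σ and 5.7 = μ + 0.4399σ.
Subtracting: σ = (5.7 − 4)/(0.4399 − (-0.2533)) = 2.45.
Then μ = 4 − (-0.2533)·2.45 = 4.62.

μ = 4.62, σ = 2.45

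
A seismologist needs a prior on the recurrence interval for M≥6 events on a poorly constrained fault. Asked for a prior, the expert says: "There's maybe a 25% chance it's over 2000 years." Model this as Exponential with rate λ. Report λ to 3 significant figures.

λ ≈ 0.000693

P(T > 2000.0) = e^(−λ·2000.0) = 0.25, so λ = −ln(0.25)/2000.0 = 0.000693.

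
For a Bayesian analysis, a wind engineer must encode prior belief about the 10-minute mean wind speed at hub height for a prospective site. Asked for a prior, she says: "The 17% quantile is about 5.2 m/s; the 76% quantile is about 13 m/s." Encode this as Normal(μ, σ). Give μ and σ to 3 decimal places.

μ = 9.682, σ = 4.697

For Normal(μ,σ), the p-quantile is μ + z_p·σ. Here z_{0.17} = -0.9542, z_{0.76} = 0.7063.
So 5.2 = μ − 0.9542σ and 13 = μ + 0.7063σ.
Subtracting: σ = (13 − 5.2)/(0.7063 − (-0.9542)) = 4.697.
Then μ = 5.2 − (-0.9542)·4.697 = 9.682.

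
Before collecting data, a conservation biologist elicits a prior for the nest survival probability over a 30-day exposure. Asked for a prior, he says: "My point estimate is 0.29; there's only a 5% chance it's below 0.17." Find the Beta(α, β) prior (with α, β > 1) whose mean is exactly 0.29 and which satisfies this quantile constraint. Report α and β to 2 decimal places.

With mean 0.29 fixed, write α = 0.29s, β = 0.71s where s = α+β.
Need P(θ < 0.17) = 0.05 under Beta(0.29s, 0.71s). Normal approximation: (q−m)/√(m(1−m)/s) ≈ z_{0.05} = -1.64, so s ≈ 0.29·0.71·(-1.64)²/(0.17−0.29)² = 38.7.
At s = 38.7: P(θ<0.17) ≈ 0.037. Adjusting to match 0.05 gives s ≈ 33.31.
So α = 0.29·33.31 ≈ 9.66, β = 0.71·33.31 ≈ 23.65.

α ≈ 9.66, β ≈ 23.65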